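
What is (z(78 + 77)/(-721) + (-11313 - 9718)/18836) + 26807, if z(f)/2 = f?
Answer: 364038323581/13580756 ≈ 26805.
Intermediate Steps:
z(f) = 2*f
(z(78 + 77)/(-721) + (-11313 - 9718)/18836) + 26807 = ((2*(78 + 77))/(-721) + (-11313 - 9718)/18836) + 26807 = ((2*155)*(-1/721) - 21031*1/18836) + 26807 = (310*(-1/721) - 21031/18836) + 26807 = (-310/721 - 21031/18836) + 26807 = -21002511/13580756 + 26807 = 364038323581/13580756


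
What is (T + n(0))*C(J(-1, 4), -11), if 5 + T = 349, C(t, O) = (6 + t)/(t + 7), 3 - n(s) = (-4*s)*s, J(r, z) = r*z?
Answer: 694/3 ≈ 231.33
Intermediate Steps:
n(s) = 3 + 4*s² (n(s) = 3 - (-4*s)*s = 3 - (-4)*s² = 3 + 4*s²)
C(t, O) = (6 + t)/(7 + t)
T = 344 (T = -5 + 349 = 344)
(T + n(0))*C(J(-1, 4), -11) = (344 + (3 + 4*0²))*((6 - 1*4)/(7 - 1*4)) = (344 + (3 + 4*0))*((6 - 4)/(7 - 4)) = (344 + (3 + 0))*(2/3) = (344 + 3)*((⅓)*2) = 347*(⅔) = 694/3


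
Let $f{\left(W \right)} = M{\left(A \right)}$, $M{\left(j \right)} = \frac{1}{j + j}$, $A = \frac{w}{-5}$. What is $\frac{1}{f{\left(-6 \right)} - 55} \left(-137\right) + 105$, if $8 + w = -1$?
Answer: $\frac{105891}{985} \approx 107.5$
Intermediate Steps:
$w = -9$ ($w = -8 - 1 = -9$)
$A = \frac{9}{5}$ ($A = - \frac{9}{-5} = \left(-9\right) \left(- \frac{1}{5}\right) = \frac{9}{5} \approx 1.8$)
$M{\left(j \right)} = \frac{1}{2 j}$
$f{\left(W \right)} = \frac{5}{18}$ ($f{\left(W \right)} = \frac{1}{2 \cdot \frac{9}{5}} = \frac{1}{2} \cdot \frac{5}{9} = \frac{5}{18}$)
$\frac{1}{f{\left(-6 \right)} - 55} \left(-137\right) + 105 = \frac{1}{\frac{5}{18} - 55} \left(-137\right) + 105 = \frac{1}{- \frac{985}{18}} \left(-137\right) + 105 = \left(- \frac{18}{985}\right) \left(-137\right) + 105 = \frac{2466}{985} + 105 = \frac{105891}{985}$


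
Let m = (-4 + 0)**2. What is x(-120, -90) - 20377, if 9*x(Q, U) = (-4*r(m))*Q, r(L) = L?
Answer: -58571/3 ≈ -19524.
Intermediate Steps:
m = 16 (m = (-4)**2 = 16)
x(Q, U) = -64*Q/9 (x(Q, U) = ((-4*16)*Q)/9 = (-64*Q)/9 = -64*Q/9)
x(-120, -90) - 20377 = -64/9*(-120) - 20377 = 2560/3 - 20377 = -58571/3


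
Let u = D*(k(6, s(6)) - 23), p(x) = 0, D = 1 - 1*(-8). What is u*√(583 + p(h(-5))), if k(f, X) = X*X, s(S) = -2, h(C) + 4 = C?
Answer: -171*√583 ≈ -4128.9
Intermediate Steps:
h(C) = -4 + C
D = 9 (D = 1 + 8 = 9)
k(f, X) = X²
u = -171 (u = 9*((-2)² - 23) = 9*(4 - 23) = 9*(-19) = -171)
u*√(583 + p(h(-5))) = -171*√(583 + 0) = -171*√583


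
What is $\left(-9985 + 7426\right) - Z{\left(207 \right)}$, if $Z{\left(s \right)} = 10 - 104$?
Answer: $-2465$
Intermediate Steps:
$Z{\left(s \right)} = -94$
$\left(-9985 + 7426\right) - Z{\left(207 \right)} = \left(-9985 + 7426\right) - -94 = -2559 + 94 = -2465$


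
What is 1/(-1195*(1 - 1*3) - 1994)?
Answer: 1/396 ≈ 0.0025253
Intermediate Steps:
1/(-1195*(1 - 1*3) - 1994) = 1/(-1195*(1 - 3) - 1994) = 1/(-1195*(-2) - 1994) = 1/(2390 - 1994) = 1/396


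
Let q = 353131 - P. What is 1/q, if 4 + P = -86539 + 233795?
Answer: 1/205879 ≈ 4.8572e-6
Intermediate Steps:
P = 147252 (P = -4 + (-86539 + 233795) = -4 + 147256 = 147252)
q = 205879 (q = 353131 - 1*147252 = 353131 - 147252 = 205879)
1/q = 1/205879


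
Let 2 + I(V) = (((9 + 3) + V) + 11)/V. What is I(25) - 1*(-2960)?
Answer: 73998/25 ≈ 2959.9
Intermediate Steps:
I(V) = -2 + (23 + V)/V (I(V) = -2 + (((9 + 3) + V) + 11)/V = -2 + ((12 + V) + 11)/V = -2 + (23 + V)/V)
I(25) - 1*(-2960) = (23 - 1*25)/25 - 1*(-2960) = (23 - 25)/25 + 2960 = (1/25)*(-2) + 2960 = -2/25 + 2960 = 73998/25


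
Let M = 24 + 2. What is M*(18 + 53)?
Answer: 1846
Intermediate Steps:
M = 26
M*(18 + 53) = 26*(18 + 53) = 26*71 = 1846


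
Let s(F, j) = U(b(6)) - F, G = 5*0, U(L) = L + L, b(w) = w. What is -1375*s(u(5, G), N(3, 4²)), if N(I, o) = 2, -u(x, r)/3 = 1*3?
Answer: -28875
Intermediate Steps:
U(L) = 2*L
G = 0
u(x, r) = -9 (u(x, r) = -3*3 = -9)
s(F, j) = 12 - F (s(F, j) = 2*6 - F = 12 - F)
-1375*s(u(5, G), N(3, 4²)) = -1375*(12 - 1*(-9)) = -1375*(12 + 9) = -1375*21 = -28875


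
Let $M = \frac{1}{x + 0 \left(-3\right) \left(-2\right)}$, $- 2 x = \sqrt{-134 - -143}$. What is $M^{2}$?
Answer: $\frac{4}{9} \approx 0.44444$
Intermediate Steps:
$x = - \frac{3}{2}$ ($x = - \frac{\sqrt{-134 - -143}}{2} = - \frac{\sqrt{-134 + 143}}{2} = - \frac{\sqrt{9}}{2} = \left(- \frac{1}{2}\right) 3 = - \frac{3}{2} \approx -1.5$)
$M = - \frac{2}{3}$ ($M = \frac{1}{- \frac{3}{2} + 0 \left(-3\right) \left(-2\right)} = \frac{1}{- \frac{3}{2} + 0 \left(-2\right)} = \frac{1}{- \frac{3}{2} + 0} = \frac{1}{- \frac{3}{2}} = - \frac{2}{3} \approx -0.66667$)
$M^{2} = \left(- \frac{2}{3}\right)^{2} = \frac{4}{9}$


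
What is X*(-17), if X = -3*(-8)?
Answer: -408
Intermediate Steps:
X = 24
X*(-17) = 24*(-17) = -408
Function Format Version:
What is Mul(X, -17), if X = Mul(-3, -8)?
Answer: -408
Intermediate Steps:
X = 24
Mul(X, -17) = Mul(24, -17) = -408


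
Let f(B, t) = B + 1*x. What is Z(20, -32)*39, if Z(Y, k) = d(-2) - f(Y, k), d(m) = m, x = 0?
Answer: -858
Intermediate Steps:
f(B, t) = B (f(B, t) = B + 1*0 = B + 0 = B)
Z(Y, k) = -2 - Y
Z(20, -32)*39 = (-2 - 1*20)*39 = (-2 - 20)*39 = -22*39 = -858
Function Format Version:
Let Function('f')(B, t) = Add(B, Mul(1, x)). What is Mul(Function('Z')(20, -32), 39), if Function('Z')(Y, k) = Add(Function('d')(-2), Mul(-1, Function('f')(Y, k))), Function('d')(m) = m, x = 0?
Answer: -858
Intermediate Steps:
Function('f')(B, t) = B (Function('f')(B, t) = Add(B, Mul(1, 0)) = Add(B, 0) = B)
Function('Z')(Y, k) = Add(-2, Mul(-1, Y))
Mul(Function('Z')(20, -32), 39) = Mul(Add(-2, Mul(-1, 20)), 39) = Mul(Add(-2, -20), 39) = Mul(-22, 39) = -858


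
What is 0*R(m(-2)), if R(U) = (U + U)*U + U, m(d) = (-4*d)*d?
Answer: 0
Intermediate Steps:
m(d) = -4*d**2
R(U) = U + 2*U**2 (R(U) = (2*U)*U + U = 2*U**2 + U = U + 2*U**2)
0*R(m(-2)) = 0*((-4*(-2)**2)*(1 + 2*(-4*(-2)**2))) = 0*((-4*4)*(1 + 2*(-4*4))) = 0*(-16*(1 + 2*(-16))) = 0*(-16*(1 - 32)) = 0*(-16*(-31)) = 0*496 = 0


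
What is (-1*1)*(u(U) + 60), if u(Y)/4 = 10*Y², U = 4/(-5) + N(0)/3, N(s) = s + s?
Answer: -428/5 ≈ -85.600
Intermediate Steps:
N(s) = 2*s
U = -⅘ (U = 4/(-5) + (2*0)/3 = 4*(-⅕) + 0*(⅓) = -⅘ + 0 = -⅘ ≈ -0.80000)
u(Y) = 40*Y² (u(Y) = 4*(10*Y²) = 40*Y²)
(-1*1)*(u(U) + 60) = (-1*1)*(40*(-⅘)² + 60) = -(40*(16/25) + 60) = -(128/5 + 60) = -1*428/5 = -428/5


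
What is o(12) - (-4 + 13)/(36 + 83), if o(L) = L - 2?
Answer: 1181/119 ≈ 9.9244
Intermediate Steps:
o(L) = -2 + L
o(12) - (-4 + 13)/(36 + 83) = (-2 + 12) - (-4 + 13)/(36 + 83) = 10 - 9/119 = 1181/119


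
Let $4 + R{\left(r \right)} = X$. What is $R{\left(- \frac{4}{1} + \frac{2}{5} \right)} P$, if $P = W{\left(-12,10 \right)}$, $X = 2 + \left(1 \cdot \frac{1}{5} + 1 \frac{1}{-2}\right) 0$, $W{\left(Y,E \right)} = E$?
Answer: $-20$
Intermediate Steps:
$X = 2$ ($X = 2 + \left(1 \cdot \frac{1}{5} + 1 \left(- \frac{1}{2}\right)\right) 0 = 2 + \left(\frac{1}{5} - \frac{1}{2}\right) 0 = 2 - 0 = 2 + 0 = 2$)
$R{\left(r \right)} = -2$ ($R{\left(r \right)} = -4 + 2 = -2$)
$P = 10$
$R{\left(- \frac{4}{1} + \frac{2}{5} \right)} P = \left(-2\right) 10 = -20$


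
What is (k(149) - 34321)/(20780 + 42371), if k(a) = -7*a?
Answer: -35364/63151 ≈ -0.55999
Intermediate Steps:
(k(149) - 34321)/(20780 + 42371) = (-7*149 - 34321)/(20780 + 42371) = (-1043 - 34321)/63151 = -35364*1/63151 = -35364/63151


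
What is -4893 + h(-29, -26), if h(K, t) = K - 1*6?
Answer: -4928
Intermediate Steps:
h(K, t) = -6 + K (h(K, t) = K - 6 = -6 + K)
-4893 + h(-29, -26) = -4893 + (-6 - 29) = -4893 - 35 = -4928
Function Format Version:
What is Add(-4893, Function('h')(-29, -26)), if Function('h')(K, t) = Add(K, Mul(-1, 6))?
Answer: -4928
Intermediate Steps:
Function('h')(K, t) = Add(-6, K) (Function('h')(K, t) = Add(K, -6) = Add(-6, K))
Add(-4893, Function('h')(-29, -26)) = Add(-4893, Add(-6, -29)) = Add(-4893, -35) = -4928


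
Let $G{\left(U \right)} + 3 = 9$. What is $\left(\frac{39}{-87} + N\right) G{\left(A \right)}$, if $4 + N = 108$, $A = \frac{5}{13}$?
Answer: $\frac{18018}{29} \approx 621.31$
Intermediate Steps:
$A = \frac{5}{13}$ ($A = 5 \cdot \frac{1}{13} = \frac{5}{13} \approx 0.38462$)
$G{\left(U \right)} = 6$ ($G{\left(U \right)} = -3 + 9 = 6$)
$N = 104$ ($N = -4 + 108 = 104$)
$\left(\frac{39}{-87} + N\right) G{\left(A \right)} = \left(\frac{39}{-87} + 104\right) 6 = \left(39 \left(- \frac{1}{87}\right) + 104\right) 6 = \left(- \frac{13}{29} + 104\right) 6 = \frac{3003}{29} \cdot 6 = \frac{18018}{29}$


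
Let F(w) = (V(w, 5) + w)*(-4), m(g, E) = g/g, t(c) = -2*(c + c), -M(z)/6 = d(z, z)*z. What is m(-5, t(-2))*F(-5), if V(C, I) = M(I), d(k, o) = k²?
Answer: 3020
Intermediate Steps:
M(z) = -6*z³ (M(z) = -6*z²*z = -6*z³)
V(C, I) = -6*I³
t(c) = -4*c
m(g, E) = 1
F(w) = 3000 - 4*w (F(w) = (-6*5³ + w)*(-4) = (-6*125 + w)*(-4) = (-750 + w)*(-4) = 3000 - 4*w)
m(-5, t(-2))*F(-5) = 1*(3000 - 4*(-5)) = 1*(3000 + 20) = 1*3020 = 3020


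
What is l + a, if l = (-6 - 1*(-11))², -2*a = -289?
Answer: 339/2 ≈ 169.50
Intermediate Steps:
a = 289/2 (a = -½*(-289) = 289/2 ≈ 144.50)
l = 25 (l = (-6 + 11)² = 5² = 25)
l + a = 25 + 289/2 = 339/2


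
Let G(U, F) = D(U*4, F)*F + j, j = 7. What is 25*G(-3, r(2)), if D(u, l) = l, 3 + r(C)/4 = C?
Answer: 575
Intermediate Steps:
r(C) = -12 + 4*C
G(U, F) = 7 + F² (G(U, F) = F*F + 7 = F² + 7 = 7 + F²)
25*G(-3, r(2)) = 25*(7 + (-12 + 4*2)²) = 25*(7 + (-12 + 8)²) = 25*(7 + (-4)²) = 25*(7 + 16) = 25*23 = 575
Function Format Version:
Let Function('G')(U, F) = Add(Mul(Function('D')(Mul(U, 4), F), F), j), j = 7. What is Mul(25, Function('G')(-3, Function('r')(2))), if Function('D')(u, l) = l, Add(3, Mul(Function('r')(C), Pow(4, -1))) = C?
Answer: 575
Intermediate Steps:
Function('r')(C) = Add(-12, Mul(4, C))
Function('G')(U, F) = Add(7, Pow(F, 2)) (Function('G')(U, F) = Add(Mul(F, F), 7) = Add(Pow(F, 2), 7) = Add(7, Pow(F, 2)))
Mul(25, Function('G')(-3, Function('r')(2))) = Mul(25, Add(7, Pow(Add(-12, Mul(4, 2)), 2))) = Mul(25, Add(7, Pow(Add(-12, 8), 2))) = Mul(25, Add(7, Pow(-4, 2))) = Mul(25, Add(7, 16)) = Mul(25, 23) = 575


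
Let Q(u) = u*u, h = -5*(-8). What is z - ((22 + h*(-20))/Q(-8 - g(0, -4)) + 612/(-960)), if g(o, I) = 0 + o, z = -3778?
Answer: -602433/160 ≈ -3765.2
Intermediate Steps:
g(o, I) = o
h = 40
Q(u) = u²
z - ((22 + h*(-20))/Q(-8 - g(0, -4)) + 612/(-960)) = -3778 - ((22 + 40*(-20))/((-8 - 1*0)²) + 612/(-960)) = -3778 - ((22 - 800)/((-8 + 0)²) + 612*(-1/960)) = -3778 - (-778/((-8)²) - 51/80) = -3778 - (-778/64 - 51/80) = -3778 - (-778*1/64 - 51/80) = -3778 - (-389/32 - 51/80) = -3778 - 1*(-2047/160) = -3778 + 2047/160 = -602433/160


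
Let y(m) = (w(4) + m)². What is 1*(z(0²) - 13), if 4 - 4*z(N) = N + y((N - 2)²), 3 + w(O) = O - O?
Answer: -49/4 ≈ -12.250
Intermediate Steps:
w(O) = -3 (w(O) = -3 + (O - O) = -3 + 0 = -3)
y(m) = (-3 + m)²
z(N) = 1 - N/4 - (-3 + (-2 + N)²)²/4 (z(N) = 1 - (N + (-3 + (N - 2)²)²)/4 = 1 - (N + (-3 + (-2 + N)²)²)/4 = 1 + (-N/4 - (-3 + (-2 + N)²)²/4) = 1 - N/4 - (-3 + (-2 + N)²)²/4)
1*(z(0²) - 13) = 1*((1 - ¼*0² - (-3 + (-2 + 0²)²)²/4) - 13) = 1*((1 - ¼*0 - (-3 + (-2 + 0)²)²/4) - 13) = 1*((1 + 0 - (-3 + (-2)²)²/4) - 13) = 1*((1 + 0 - (-3 + 4)²/4) - 13) = 1*((1 + 0 - ¼*1²) - 13) = 1*((1 + 0 - ¼*1) - 13) = 1*((1 + 0 - ¼) - 13) = 1*(¾ - 13) = 1*(-49/4) = -49/4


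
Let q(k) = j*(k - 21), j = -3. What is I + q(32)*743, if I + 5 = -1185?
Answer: -25709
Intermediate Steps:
I = -1190 (I = -5 - 1185 = -1190)
q(k) = 63 - 3*k (q(k) = -3*(k - 21) = -3*(-21 + k) = 63 - 3*k)
I + q(32)*743 = -1190 + (63 - 3*32)*743 = -1190 + (63 - 96)*743 = -1190 - 33*743 = -1190 - 24519 = -25709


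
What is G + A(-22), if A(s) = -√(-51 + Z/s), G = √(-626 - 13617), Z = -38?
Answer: I*(√14243 - √5962/11) ≈ 112.32*I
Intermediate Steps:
G = I*√14243 (G = √(-14243) = I*√14243 ≈ 119.34*I)
A(s) = -√(-51 - 38/s)
G + A(-22) = I*√14243 - √(-51 - 38/(-22)) = I*√14243 - √(-51 - 38*(-1/22)) = I*√14243 - √(-51 + 19/11) = I*√14243 - √(-542/11) = I*√14243 - I*√5962/11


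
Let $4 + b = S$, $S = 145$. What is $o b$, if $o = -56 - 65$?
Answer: $-17061$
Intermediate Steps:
$b = 141$ ($b = -4 + 145 = 141$)
$o = -121$ ($o = -56 - 65 = -121$)
$o b = \left(-121\right) 141 = -17061$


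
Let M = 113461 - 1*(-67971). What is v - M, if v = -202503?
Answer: -383935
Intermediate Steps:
M = 181432 (M = 113461 + 67971 = 181432)
v - M = -202503 - 1*181432 = -202503 - 181432 = -383935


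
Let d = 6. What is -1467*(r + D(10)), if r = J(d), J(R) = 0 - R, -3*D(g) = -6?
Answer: 5868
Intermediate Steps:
D(g) = 2 (D(g) = -⅓*(-6) = 2)
J(R) = -R
r = -6 (r = -1*6 = -6)
-1467*(r + D(10)) = -1467*(-6 + 2) = -1467*(-4) = 5868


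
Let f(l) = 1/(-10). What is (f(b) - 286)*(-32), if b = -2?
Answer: 45776/5 ≈ 9155.2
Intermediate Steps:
f(l) = -⅒
(f(b) - 286)*(-32) = (-⅒ - 286)*(-32) = -2861/10*(-32) = 45776/5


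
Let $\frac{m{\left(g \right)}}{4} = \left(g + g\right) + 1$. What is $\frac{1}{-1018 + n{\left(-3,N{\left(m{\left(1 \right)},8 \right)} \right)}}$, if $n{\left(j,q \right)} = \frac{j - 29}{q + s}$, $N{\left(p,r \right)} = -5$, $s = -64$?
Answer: $- \frac{69}{70210} \approx -0.00098277$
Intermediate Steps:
$m{\left(g \right)} = 4 + 8 g$ ($m{\left(g \right)} = 4 \left(\left(g + g\right) + 1\right) = 4 \left(2 g + 1\right) = 4 \left(1 + 2 g\right) = 4 + 8 g$)
$n{\left(j,q \right)} = \frac{-29 + j}{-64 + q}$ ($n{\left(j,q \right)} = \frac{j - 29}{q - 64} = \frac{-29 + j}{-64 + q}$)
$\frac{1}{-1018 + n{\left(-3,N{\left(m{\left(1 \right)},8 \right)} \right)}} = \frac{1}{-1018 + \frac{-29 - 3}{-64 - 5}} = \frac{1}{-1018 + \frac{1}{-69} \left(-32\right)} = \frac{1}{-1018 - - \frac{32}{69}} = \frac{1}{-1018 + \frac{32}{69}} = \frac{1}{- \frac{70210}{69}} = - \frac{69}{70210}$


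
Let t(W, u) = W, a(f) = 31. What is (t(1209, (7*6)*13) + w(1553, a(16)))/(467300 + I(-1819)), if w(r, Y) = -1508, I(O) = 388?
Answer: -23/35976 ≈ -0.00063931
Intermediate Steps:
(t(1209, (7*6)*13) + w(1553, a(16)))/(467300 + I(-1819)) = (1209 - 1508)/(467300 + 388) = -299/467688 = -299*1/467688 = -23/35976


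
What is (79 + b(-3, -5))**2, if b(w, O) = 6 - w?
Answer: 7744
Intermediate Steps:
(79 + b(-3, -5))**2 = (79 + (6 - 1*(-3)))**2 = (79 + (6 + 3))**2 = (79 + 9)**2 = 88**2 = 7744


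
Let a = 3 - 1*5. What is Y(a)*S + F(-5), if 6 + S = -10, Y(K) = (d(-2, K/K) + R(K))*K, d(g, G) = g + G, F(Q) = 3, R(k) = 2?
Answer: 35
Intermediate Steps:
a = -2 (a = 3 - 5 = -2)
d(g, G) = G + g
Y(K) = K (Y(K) = ((K/K - 2) + 2)*K = ((1 - 2) + 2)*K = (-1 + 2)*K = 1*K = K)
S = -16 (S = -6 - 10 = -16)
Y(a)*S + F(-5) = -2*(-16) + 3 = 32 + 3 = 35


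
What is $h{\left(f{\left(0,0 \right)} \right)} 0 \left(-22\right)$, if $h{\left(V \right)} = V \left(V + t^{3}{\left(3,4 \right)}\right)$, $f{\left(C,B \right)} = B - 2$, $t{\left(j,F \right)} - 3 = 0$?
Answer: $0$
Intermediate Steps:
$t{\left(j,F \right)} = 3$ ($t{\left(j,F \right)} = 3 + 0 = 3$)
$f{\left(C,B \right)} = -2 + B$ ($f{\left(C,B \right)} = B - 2 = -2 + B$)
$h{\left(V \right)} = V \left(27 + V\right)$ ($h{\left(V \right)} = V \left(V + 3^{3}\right) = V \left(V + 27\right) = V \left(27 + V\right)$)
$h{\left(f{\left(0,0 \right)} \right)} 0 \left(-22\right) = \left(-2 + 0\right) \left(27 + \left(-2 + 0\right)\right) 0 \left(-22\right) = - 2 \left(27 - 2\right) 0 \left(-22\right) = \left(-2\right) 25 \cdot 0 \left(-22\right) = \left(-50\right) 0 \left(-22\right) = 0 \left(-22\right) = 0$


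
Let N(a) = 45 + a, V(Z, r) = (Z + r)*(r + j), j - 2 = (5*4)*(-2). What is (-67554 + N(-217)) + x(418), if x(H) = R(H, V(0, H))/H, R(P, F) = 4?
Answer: -14154732/209 ≈ -67726.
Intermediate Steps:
j = -38 (j = 2 + (5*4)*(-2) = 2 + 20*(-2) = 2 - 40 = -38)
V(Z, r) = (-38 + r)*(Z + r) (V(Z, r) = (Z + r)*(r - 38) = (Z + r)*(-38 + r) = (-38 + r)*(Z + r))
x(H) = 4/H
(-67554 + N(-217)) + x(418) = (-67554 + (45 - 217)) + 4/418 = (-67554 - 172) + 4*(1/418) = -67726 + 2/209 = -14154732/209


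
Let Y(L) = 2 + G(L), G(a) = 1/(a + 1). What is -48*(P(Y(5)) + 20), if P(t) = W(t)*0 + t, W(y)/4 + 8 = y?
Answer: -1064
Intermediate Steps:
G(a) = 1/(1 + a)
W(y) = -32 + 4*y
Y(L) = 2 + 1/(1 + L)
P(t) = t (P(t) = (-32 + 4*t)*0 + t = 0 + t = t)
-48*(P(Y(5)) + 20) = -48*((3 + 2*5)/(1 + 5) + 20) = -48*((3 + 10)/6 + 20) = -48*((1/6)*13 + 20) = -48*(13/6 + 20) = -48*133/6 = -1064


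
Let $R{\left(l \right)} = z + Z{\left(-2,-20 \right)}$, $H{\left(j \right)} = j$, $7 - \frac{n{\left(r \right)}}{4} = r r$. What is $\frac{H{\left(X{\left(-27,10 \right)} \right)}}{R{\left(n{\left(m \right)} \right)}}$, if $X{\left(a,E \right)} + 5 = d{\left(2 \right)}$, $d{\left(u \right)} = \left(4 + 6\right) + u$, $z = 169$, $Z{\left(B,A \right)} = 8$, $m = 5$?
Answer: $\frac{7}{177} \approx 0.039548$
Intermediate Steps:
$d{\left(u \right)} = 10 + u$
$X{\left(a,E \right)} = 7$ ($X{\left(a,E \right)} = -5 + \left(10 + 2\right) = -5 + 12 = 7$)
$n{\left(r \right)} = 28 - 4 r^{2}$ ($n{\left(r \right)} = 28 - 4 r r = 28 - 4 r^{2}$)
$R{\left(l \right)} = 177$ ($R{\left(l \right)} = 169 + 8 = 177$)
$\frac{H{\left(X{\left(-27,10 \right)} \right)}}{R{\left(n{\left(m \right)} \right)}} = \frac{7}{177}$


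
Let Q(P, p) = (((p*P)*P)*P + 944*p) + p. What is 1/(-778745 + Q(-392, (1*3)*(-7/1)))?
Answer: 1/1264163458 ≈ 7.9104e-10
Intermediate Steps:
Q(P, p) = 945*p + p*P**3 (Q(P, p) = (((P*p)*P)*P + 944*p) + p = ((p*P**2)*P + 944*p) + p = (p*P**3 + 944*p) + p = (944*p + p*P**3) + p = 945*p + p*P**3)
1/(-778745 + Q(-392, (1*3)*(-7/1))) = 1/(-778745 + ((1*3)*(-7/1))*(945 + (-392)**3)) = 1/(-778745 + (3*(-7*1))*(945 - 60236288)) = 1/(-778745 + (3*(-7))*(-60235343)) = 1/(-778745 - 21*(-60235343)) = 1/(-778745 + 1264942203) = 1/1264163458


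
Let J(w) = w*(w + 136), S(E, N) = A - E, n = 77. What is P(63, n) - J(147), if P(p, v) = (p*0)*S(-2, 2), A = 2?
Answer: -41601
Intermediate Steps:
S(E, N) = 2 - E
P(p, v) = 0 (P(p, v) = (p*0)*(2 - 1*(-2)) = 0*(2 + 2) = 0*4 = 0)
J(w) = w*(136 + w)
P(63, n) - J(147) = 0 - 147*(136 + 147) = 0 - 147*283 = 0 - 1*41601 = 0 - 41601 = -41601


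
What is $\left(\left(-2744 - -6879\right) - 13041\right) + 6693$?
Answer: $-2213$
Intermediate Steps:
$\left(\left(-2744 - -6879\right) - 13041\right) + 6693 = \left(\left(-2744 + 6879\right) - 13041\right) + 6693 = \left(4135 - 13041\right) + 6693 = -8906 + 6693 = -2213$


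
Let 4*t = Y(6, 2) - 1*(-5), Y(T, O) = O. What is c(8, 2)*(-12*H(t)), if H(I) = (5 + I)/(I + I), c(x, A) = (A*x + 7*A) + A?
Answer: -5184/7 ≈ -740.57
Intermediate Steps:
c(x, A) = 8*A + A*x (c(x, A) = (7*A + A*x) + A = 8*A + A*x)
t = 7/4 (t = (2 - 1*(-5))/4 = (2 + 5)/4 = (¼)*7 = 7/4 ≈ 1.7500)
H(I) = (5 + I)/(2*I) (H(I) = (5 + I)/((2*I)) = (5 + I)*(1/(2*I)) = (5 + I)/(2*I))
c(8, 2)*(-12*H(t)) = (2*(8 + 8))*(-6*(5 + 7/4)/7/4) = (2*16)*(-6*4*27/(7*4)) = 32*(-12*27/14) = 32*(-162/7) = -5184/7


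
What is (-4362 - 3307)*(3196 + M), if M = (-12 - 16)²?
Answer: -30522620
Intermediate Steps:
M = 784 (M = (-28)² = 784)
(-4362 - 3307)*(3196 + M) = (-4362 - 3307)*(3196 + 784) = -7669*3980 = -30522620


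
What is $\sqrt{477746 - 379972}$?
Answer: $\sqrt{97774} \approx 312.69$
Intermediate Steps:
$\sqrt{477746 - 379972} = \sqrt{97774}$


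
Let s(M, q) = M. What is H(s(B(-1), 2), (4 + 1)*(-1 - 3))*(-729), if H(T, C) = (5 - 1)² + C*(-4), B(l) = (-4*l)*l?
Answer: -69984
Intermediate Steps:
B(l) = -4*l²
H(T, C) = 16 - 4*C (H(T, C) = 4² - 4*C = 16 - 4*C)
H(s(B(-1), 2), (4 + 1)*(-1 - 3))*(-729) = (16 - 4*(4 + 1)*(-1 - 3))*(-729) = (16 - 20*(-4))*(-729) = (16 - 4*(-20))*(-729) = (16 + 80)*(-729) = 96*(-729) = -69984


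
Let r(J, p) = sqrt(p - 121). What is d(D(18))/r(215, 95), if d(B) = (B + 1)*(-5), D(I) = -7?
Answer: -15*I*sqrt(26)/13 ≈ -5.8835*I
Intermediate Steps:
r(J, p) = sqrt(-121 + p)
d(B) = -5 - 5*B (d(B) = (1 + B)*(-5) = -5 - 5*B)
d(D(18))/r(215, 95) = (-5 - 5*(-7))/(sqrt(-121 + 95)) = (-5 + 35)/(sqrt(-26)) = 30/((I*sqrt(26))) = 30*(-I*sqrt(26)/26) = -15*I*sqrt(26)/13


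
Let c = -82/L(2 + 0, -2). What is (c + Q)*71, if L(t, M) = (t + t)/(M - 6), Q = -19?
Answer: 10295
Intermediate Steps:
L(t, M) = 2*t/(-6 + M) (L(t, M) = (2*t)/(-6 + M) = 2*t/(-6 + M))
c = 164 (c = -82*(-6 - 2)/(2*(2 + 0)) = -82/(2*2/(-8)) = -82/(2*2*(-⅛)) = -82/(-½) = -82*(-2) = 164)
(c + Q)*71 = (164 - 19)*71 = 145*71 = 10295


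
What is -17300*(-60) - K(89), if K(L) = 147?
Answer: 1037853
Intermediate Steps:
-17300*(-60) - K(89) = -17300*(-60) - 1*147 = 1038000 - 147 = 1037853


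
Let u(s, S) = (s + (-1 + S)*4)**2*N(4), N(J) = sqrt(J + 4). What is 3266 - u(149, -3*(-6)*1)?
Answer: 3266 - 94178*sqrt(2) ≈ -1.2992e+5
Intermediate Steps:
N(J) = sqrt(4 + J)
u(s, S) = 2*sqrt(2)*(-4 + s + 4*S)**2 (u(s, S) = (s + (-1 + S)*4)**2*sqrt(4 + 4) = (s + (-4 + 4*S))**2*sqrt(8) = (-4 + s + 4*S)**2*(2*sqrt(2)) = 2*sqrt(2)*(-4 + s + 4*S)**2)
3266 - u(149, -3*(-6)*1) = 3266 - 2*sqrt(2)*(-4 + 149 + 4*(-3*(-6)*1))**2 = 3266 - 2*sqrt(2)*(-4 + 149 + 4*(18*1))**2 = 3266 - 2*sqrt(2)*(-4 + 149 + 4*18)**2 = 3266 - 2*sqrt(2)*(-4 + 149 + 72)**2 = 3266 - 2*sqrt(2)*217**2 = 3266 - 2*sqrt(2)*47089 = 3266 - 94178*sqrt(2)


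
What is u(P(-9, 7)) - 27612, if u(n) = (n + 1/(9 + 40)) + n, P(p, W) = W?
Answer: -1352301/49 ≈ -27598.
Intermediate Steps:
u(n) = 1/49 + 2*n (u(n) = (n + 1/49) + n = (1/49 + n) + n = 1/49 + 2*n)
u(P(-9, 7)) - 27612 = (1/49 + 2*7) - 27612 = (1/49 + 14) - 27612 = 687/49 - 27612 = -1352301/49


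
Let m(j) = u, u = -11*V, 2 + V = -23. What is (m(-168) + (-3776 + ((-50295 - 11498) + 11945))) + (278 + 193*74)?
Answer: -38789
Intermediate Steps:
V = -25 (V = -2 - 23 = -25)
u = 275 (u = -11*(-25) = 275)
m(j) = 275
(m(-168) + (-3776 + ((-50295 - 11498) + 11945))) + (278 + 193*74) = (275 + (-3776 + ((-50295 - 11498) + 11945))) + (278 + 193*74) = (275 + (-3776 + (-61793 + 11945))) + (278 + 14282) = (275 + (-3776 - 49848)) + 14560 = (275 - 53624) + 14560 = -53349 + 14560 = -38789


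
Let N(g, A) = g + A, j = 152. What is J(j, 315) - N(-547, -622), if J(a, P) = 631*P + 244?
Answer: 200178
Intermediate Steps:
N(g, A) = A + g
J(a, P) = 244 + 631*P
J(j, 315) - N(-547, -622) = (244 + 631*315) - (-622 - 547) = (244 + 198765) - 1*(-1169) = 199009 + 1169 = 200178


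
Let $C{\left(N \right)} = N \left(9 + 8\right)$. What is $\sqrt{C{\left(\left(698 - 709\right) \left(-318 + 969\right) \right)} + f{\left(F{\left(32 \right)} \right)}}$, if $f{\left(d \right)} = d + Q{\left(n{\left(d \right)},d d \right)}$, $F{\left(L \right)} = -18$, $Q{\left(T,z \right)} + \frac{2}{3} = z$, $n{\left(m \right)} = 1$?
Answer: $\frac{i \sqrt{1092885}}{3} \approx 348.47 i$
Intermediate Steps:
$Q{\left(T,z \right)} = - \frac{2}{3} + z$
$f{\left(d \right)} = - \frac{2}{3} + d + d^{2}$ ($f{\left(d \right)} = d + \left(- \frac{2}{3} + d d\right) = d + \left(- \frac{2}{3} + d^{2}\right) = - \frac{2}{3} + d + d^{2}$)
$C{\left(N \right)} = 17 N$ ($C{\left(N \right)} = N 17 = 17 N$)
$\sqrt{C{\left(\left(698 - 709\right) \left(-318 + 969\right) \right)} + f{\left(F{\left(32 \right)} \right)}} = \sqrt{17 \left(698 - 709\right) \left(-318 + 969\right) - \left(\frac{56}{3} - 324\right)} = \sqrt{17 \left(\left(-11\right) 651\right) - - \frac{916}{3}} = \sqrt{17 \left(-7161\right) + \frac{916}{3}} = \sqrt{-121737 + \frac{916}{3}} = \sqrt{- \frac{364295}{3}} = \frac{i \sqrt{1092885}}{3}$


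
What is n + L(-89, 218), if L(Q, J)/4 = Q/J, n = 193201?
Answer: 21058731/109 ≈ 1.9320e+5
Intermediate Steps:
L(Q, J) = 4*Q/J (L(Q, J) = 4*(Q/J) = 4*Q/J)
n + L(-89, 218) = 193201 + 4*(-89)/218 = 193201 + 4*(-89)*(1/218) = 193201 - 178/109 = 21058731/109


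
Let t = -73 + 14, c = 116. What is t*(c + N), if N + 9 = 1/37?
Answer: -233640/37 ≈ -6314.6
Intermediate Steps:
N = -332/37 (N = -9 + 1/37 = -332/37 ≈ -8.9730)
t = -59
t*(c + N) = -59*(116 - 332/37) = -59*3960/37 = -233640/37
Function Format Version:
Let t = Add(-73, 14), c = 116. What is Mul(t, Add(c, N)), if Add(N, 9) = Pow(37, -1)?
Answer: Rational(-233640, 37) ≈ -6314.6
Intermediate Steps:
N = Rational(-332, 37) (N = Add(-9, Pow(37, -1)) = Add(-9, Rational(1, 37)) = Rational(-332, 37) ≈ -8.9730)
t = -59
Mul(t, Add(c, N)) = Mul(-59, Add(116, Rational(-332, 37))) = Mul(-59, Rational(3960, 37)) = Rational(-233640, 37)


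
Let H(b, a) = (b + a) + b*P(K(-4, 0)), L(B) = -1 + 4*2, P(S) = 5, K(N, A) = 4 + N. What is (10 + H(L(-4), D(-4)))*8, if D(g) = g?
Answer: 384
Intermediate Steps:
L(B) = 7 (L(B) = -1 + 8 = 7)
H(b, a) = a + 6*b (H(b, a) = (b + a) + b*5 = (a + b) + 5*b = a + 6*b)
(10 + H(L(-4), D(-4)))*8 = (10 + (-4 + 6*7))*8 = (10 + (-4 + 42))*8 = (10 + 38)*8 = 48*8 = 384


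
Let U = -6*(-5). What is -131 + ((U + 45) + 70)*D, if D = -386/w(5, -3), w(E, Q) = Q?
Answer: 55577/3 ≈ 18526.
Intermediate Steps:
U = 30
D = 386/3 (D = -386/(-3) = -386*(-⅓) = 386/3 ≈ 128.67)
-131 + ((U + 45) + 70)*D = -131 + ((30 + 45) + 70)*(386/3) = -131 + (75 + 70)*(386/3) = -131 + 145*(386/3) = -131 + 55970/3 = 55577/3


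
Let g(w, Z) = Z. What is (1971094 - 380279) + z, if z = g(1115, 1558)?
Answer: 1592373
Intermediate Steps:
z = 1558
(1971094 - 380279) + z = (1971094 - 380279) + 1558 = 1590815 + 1558 = 1592373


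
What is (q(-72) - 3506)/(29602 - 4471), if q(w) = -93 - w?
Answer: -3527/25131 ≈ -0.14034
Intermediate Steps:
(q(-72) - 3506)/(29602 - 4471) = ((-93 - 1*(-72)) - 3506)/(29602 - 4471) = ((-93 + 72) - 3506)/25131 = (-21 - 3506)*(1/25131) = -3527*1/25131 = -3527/25131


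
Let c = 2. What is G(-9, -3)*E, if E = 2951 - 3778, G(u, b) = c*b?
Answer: 4962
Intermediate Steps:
G(u, b) = 2*b
E = -827
G(-9, -3)*E = (2*(-3))*(-827) = -6*(-827) = 4962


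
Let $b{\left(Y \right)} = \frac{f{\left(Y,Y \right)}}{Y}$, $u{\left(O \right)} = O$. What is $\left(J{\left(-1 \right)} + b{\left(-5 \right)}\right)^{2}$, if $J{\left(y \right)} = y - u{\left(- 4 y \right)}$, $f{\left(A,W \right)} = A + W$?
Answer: $9$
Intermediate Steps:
$b{\left(Y \right)} = 2$ ($b{\left(Y \right)} = \frac{Y + Y}{Y} = \frac{2 Y}{Y} = 2$)
$J{\left(y \right)} = 5 y$ ($J{\left(y \right)} = y - - 4 y = y + 4 y = 5 y$)
$\left(J{\left(-1 \right)} + b{\left(-5 \right)}\right)^{2} = \left(5 \left(-1\right) + 2\right)^{2} = \left(-5 + 2\right)^{2} = \left(-3\right)^{2} = 9$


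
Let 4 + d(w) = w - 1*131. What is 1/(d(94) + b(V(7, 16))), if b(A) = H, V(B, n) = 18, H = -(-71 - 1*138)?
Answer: 1/168 ≈ 0.0059524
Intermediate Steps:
H = 209 (H = -(-71 - 138) = -1*(-209) = 209)
d(w) = -135 + w (d(w) = -4 + (w - 1*131) = -4 + (w - 131) = -4 + (-131 + w) = -135 + w)
b(A) = 209
1/(d(94) + b(V(7, 16))) = 1/((-135 + 94) + 209) = 1/(-41 + 209) = 1/168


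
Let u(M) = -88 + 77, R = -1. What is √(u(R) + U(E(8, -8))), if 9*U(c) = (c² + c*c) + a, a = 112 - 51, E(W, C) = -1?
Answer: 2*I ≈ 2.0*I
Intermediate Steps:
a = 61
U(c) = 61/9 + 2*c²/9 (U(c) = ((c² + c*c) + 61)/9 = ((c² + c²) + 61)/9 = (2*c² + 61)/9 = (61 + 2*c²)/9 = 61/9 + 2*c²/9)
u(M) = -11
√(u(R) + U(E(8, -8))) = √(-11 + (61/9 + (2/9)*(-1)²)) = √(-11 + (61/9 + (2/9)*1)) = √(-11 + (61/9 + 2/9)) = √(-11 + 7) = √(-4) = 2*I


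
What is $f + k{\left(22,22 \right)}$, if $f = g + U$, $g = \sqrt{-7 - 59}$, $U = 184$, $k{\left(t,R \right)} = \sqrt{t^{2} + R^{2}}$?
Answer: $184 + 22 \sqrt{2} + i \sqrt{66} \approx 215.11 + 8.124 i$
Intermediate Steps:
$k{\left(t,R \right)} = \sqrt{R^{2} + t^{2}}$
$g = i \sqrt{66}$ ($g = \sqrt{-66} = i \sqrt{66} \approx 8.124 i$)
$f = 184 + i \sqrt{66}$ ($f = i \sqrt{66} + 184 = 184 + i \sqrt{66} \approx 184.0 + 8.124 i$)
$f + k{\left(22,22 \right)} = \left(184 + i \sqrt{66}\right) + \sqrt{22^{2} + 22^{2}} = \left(184 + i \sqrt{66}\right) + \sqrt{484 + 484} = \left(184 + i \sqrt{66}\right) + \sqrt{968} = \left(184 + i \sqrt{66}\right) + 22 \sqrt{2} = 184 + 22 \sqrt{2} + i \sqrt{66}$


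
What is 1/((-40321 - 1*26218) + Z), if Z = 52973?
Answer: -1/13566 ≈ -7.3714e-5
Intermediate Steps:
1/((-40321 - 1*26218) + Z) = 1/((-40321 - 1*26218) + 52973) = 1/((-40321 - 26218) + 52973) = 1/(-66539 + 52973) = 1/(-13566) = -1/13566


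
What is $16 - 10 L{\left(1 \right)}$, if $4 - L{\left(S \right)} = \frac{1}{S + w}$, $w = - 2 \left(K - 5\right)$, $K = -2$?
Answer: $- \frac{70}{3} \approx -23.333$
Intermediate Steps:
$w = 14$ ($w = - 2 \left(-2 - 5\right) = \left(-2\right) \left(-7\right) = 14$)
$L{\left(S \right)} = 4 - \frac{1}{14 + S}$ ($L{\left(S \right)} = 4 - \frac{1}{S + 14} = 4 - \frac{1}{14 + S}$)
$16 - 10 L{\left(1 \right)} = 16 - 10 \frac{55 + 4 \cdot 1}{14 + 1} = 16 - 10 \frac{55 + 4}{15} = 16 - 10 \cdot \frac{1}{15} \cdot 59 = 16 - \frac{118}{3} = - \frac{70}{3}$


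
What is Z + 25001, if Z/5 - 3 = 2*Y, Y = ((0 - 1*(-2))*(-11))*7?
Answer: 23476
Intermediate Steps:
Y = -154 (Y = ((0 + 2)*(-11))*7 = (2*(-11))*7 = -22*7 = -154)
Z = -1525 (Z = 15 + 5*(2*(-154)) = 15 + 5*(-308) = 15 - 1540 = -1525)
Z + 25001 = -1525 + 25001 = 23476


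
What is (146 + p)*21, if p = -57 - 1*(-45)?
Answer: 2814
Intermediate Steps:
p = -12 (p = -57 + 45 = -12)
(146 + p)*21 = (146 - 12)*21 = 134*21 = 2814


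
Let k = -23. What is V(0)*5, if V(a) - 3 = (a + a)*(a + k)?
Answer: 15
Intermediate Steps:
V(a) = 3 + 2*a*(-23 + a) (V(a) = 3 + (a + a)*(a - 23) = 3 + (2*a)*(-23 + a) = 3 + 2*a*(-23 + a))
V(0)*5 = (3 - 46*0 + 2*0²)*5 = (3 + 0 + 2*0)*5 = (3 + 0 + 0)*5 = 3*5 = 15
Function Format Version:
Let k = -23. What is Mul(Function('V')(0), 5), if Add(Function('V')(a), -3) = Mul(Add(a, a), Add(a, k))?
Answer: 15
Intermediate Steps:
Function('V')(a) = Add(3, Mul(2, a, Add(-23, a))) (Function('V')(a) = Add(3, Mul(Add(a, a), Add(a, -23))) = Add(3, Mul(Mul(2, a), Add(-23, a))) = Add(3, Mul(2, a, Add(-23, a))))
Mul(Function('V')(0), 5) = Mul(Add(3, Mul(-46, 0), Mul(2, Pow(0, 2))), 5) = Mul(Add(3, 0, Mul(2, 0)), 5) = Mul(Add(3, 0, 0), 5) = Mul(3, 5) = 15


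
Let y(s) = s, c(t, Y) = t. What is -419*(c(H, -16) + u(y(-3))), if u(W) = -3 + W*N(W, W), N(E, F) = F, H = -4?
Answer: -838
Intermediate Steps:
u(W) = -3 + W² (u(W) = -3 + W*W = -3 + W²)
-419*(c(H, -16) + u(y(-3))) = -419*(-4 + (-3 + (-3)²)) = -419*(-4 + (-3 + 9)) = -419*(-4 + 6) = -419*2 = -838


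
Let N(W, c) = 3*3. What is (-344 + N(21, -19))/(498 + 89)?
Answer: -335/587 ≈ -0.57070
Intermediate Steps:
N(W, c) = 9
(-344 + N(21, -19))/(498 + 89) = (-344 + 9)/(498 + 89) = -335/587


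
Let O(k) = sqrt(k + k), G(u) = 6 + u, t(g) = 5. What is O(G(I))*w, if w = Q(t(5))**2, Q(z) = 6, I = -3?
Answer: 36*sqrt(6) ≈ 88.182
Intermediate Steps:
O(k) = sqrt(2)*sqrt(k) (O(k) = sqrt(2*k) = sqrt(2)*sqrt(k))
w = 36 (w = 6**2 = 36)
O(G(I))*w = (sqrt(2)*sqrt(6 - 3))*36 = (sqrt(2)*sqrt(3))*36 = sqrt(6)*36 = 36*sqrt(6)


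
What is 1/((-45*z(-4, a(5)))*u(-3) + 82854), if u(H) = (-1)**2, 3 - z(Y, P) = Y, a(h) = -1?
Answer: 1/82539 ≈ 1.2115e-5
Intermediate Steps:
z(Y, P) = 3 - Y
u(H) = 1
1/((-45*z(-4, a(5)))*u(-3) + 82854) = 1/(-45*(3 - 1*(-4))*1 + 82854) = 1/(-45*(3 + 4)*1 + 82854) = 1/(-45*7*1 + 82854) = 1/(-315*1 + 82854) = 1/(-315 + 82854) = 1/82539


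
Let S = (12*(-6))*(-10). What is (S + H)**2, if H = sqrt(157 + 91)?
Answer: 518648 + 2880*sqrt(62) ≈ 5.4133e+5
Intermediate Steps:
H = 2*sqrt(62) (H = sqrt(248) = 2*sqrt(62) ≈ 15.748)
S = 720 (S = -72*(-10) = 720)
(S + H)**2 = (720 + 2*sqrt(62))**2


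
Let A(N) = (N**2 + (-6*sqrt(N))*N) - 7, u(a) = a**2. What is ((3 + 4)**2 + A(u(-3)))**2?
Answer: 1521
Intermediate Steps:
A(N) = -7 + N**2 - 6*N**(3/2) (A(N) = (N**2 - 6*N**(3/2)) - 7 = -7 + N**2 - 6*N**(3/2))
((3 + 4)**2 + A(u(-3)))**2 = ((3 + 4)**2 + (-7 + ((-3)**2)**2 - 6*((-3)**2)**(3/2)))**2 = (7**2 + (-7 + 9**2 - 6*9**(3/2)))**2 = (49 + (-7 + 81 - 6*27))**2 = (49 + (-7 + 81 - 162))**2 = (49 - 88)**2 = (-39)**2 = 1521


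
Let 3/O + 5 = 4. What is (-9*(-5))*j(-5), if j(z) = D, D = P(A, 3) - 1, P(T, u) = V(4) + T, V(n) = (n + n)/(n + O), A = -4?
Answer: 135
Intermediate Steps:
O = -3 (O = 3/(-5 + 4) = 3/(-1) = 3*(-1) = -3)
V(n) = 2*n/(-3 + n) (V(n) = (n + n)/(n - 3) = (2*n)/(-3 + n) = 2*n/(-3 + n))
P(T, u) = 8 + T (P(T, u) = 2*4/(-3 + 4) + T = 2*4/1 + T = 2*4*1 + T = 8 + T)
D = 3 (D = (8 - 4) - 1 = 4 - 1 = 3)
j(z) = 3
(-9*(-5))*j(-5) = -9*(-5)*3 = 45*3 = 135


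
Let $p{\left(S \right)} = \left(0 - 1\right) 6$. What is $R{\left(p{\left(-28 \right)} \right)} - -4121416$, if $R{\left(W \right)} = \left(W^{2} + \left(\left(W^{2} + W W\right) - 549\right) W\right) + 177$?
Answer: $4124491$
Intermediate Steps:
$p{\left(S \right)} = -6$ ($p{\left(S \right)} = \left(-1\right) 6 = -6$)
$R{\left(W \right)} = 177 + W^{2} + W \left(-549 + 2 W^{2}\right)$ ($R{\left(W \right)} = \left(W^{2} + \left(\left(W^{2} + W^{2}\right) - 549\right) W\right) + 177 = \left(W^{2} + \left(2 W^{2} - 549\right) W\right) + 177 = \left(W^{2} + \left(-549 + 2 W^{2}\right) W\right) + 177 = \left(W^{2} + W \left(-549 + 2 W^{2}\right)\right) + 177 = 177 + W^{2} + W \left(-549 + 2 W^{2}\right)$)
$R{\left(p{\left(-28 \right)} \right)} - -4121416 = \left(177 + \left(-6\right)^{2} - -3294 + 2 \left(-6\right)^{3}\right) - -4121416 = \left(177 + 36 + 3294 + 2 \left(-216\right)\right) + 4121416 = \left(177 + 36 + 3294 - 432\right) + 4121416 = 3075 + 4121416 = 4124491$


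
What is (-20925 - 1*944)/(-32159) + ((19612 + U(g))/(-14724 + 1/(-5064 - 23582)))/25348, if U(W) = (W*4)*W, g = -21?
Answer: 58447487935955749/85955968925555015 ≈ 0.67997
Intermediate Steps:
U(W) = 4*W² (U(W) = (4*W)*W = 4*W²)
(-20925 - 1*944)/(-32159) + ((19612 + U(g))/(-14724 + 1/(-5064 - 23582)))/25348 = (-20925 - 1*944)/(-32159) + ((19612 + 4*(-21)²)/(-14724 + 1/(-5064 - 23582)))/25348 = (-20925 - 944)*(-1/32159) + ((19612 + 4*441)/(-14724 + 1/(-28646)))*(1/25348) = -21869*(-1/32159) + ((19612 + 1764)/(-14724 - 1/28646))*(1/25348) = 21869/32159 + (21376/(-421783705/28646))*(1/25348) = 21869/32159 + (21376*(-28646/421783705))*(1/25348) = 21869/32159 - 612336896/421783705*1/25348 = 21869/32159 - 153084224/2672843338585 = 58447487935955749/85955968925555015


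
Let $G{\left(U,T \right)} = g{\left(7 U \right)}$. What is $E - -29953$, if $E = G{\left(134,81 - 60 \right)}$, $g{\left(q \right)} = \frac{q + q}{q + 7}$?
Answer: $\frac{4043923}{135} \approx 29955.0$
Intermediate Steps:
$g{\left(q \right)} = \frac{2 q}{7 + q}$
$G{\left(U,T \right)} = \frac{14 U}{7 + 7 U}$ ($G{\left(U,T \right)} = \frac{2 \cdot 7 U}{7 + 7 U} = \frac{14 U}{7 + 7 U}$)
$E = \frac{268}{135}$ ($E = 2 \cdot 134 \frac{1}{1 + 134} = 2 \cdot 134 \cdot \frac{1}{135} = \frac{268}{135} \approx 1.9852$)
$E - -29953 = \frac{268}{135} - -29953 = \frac{268}{135} + 29953 = \frac{4043923}{135}$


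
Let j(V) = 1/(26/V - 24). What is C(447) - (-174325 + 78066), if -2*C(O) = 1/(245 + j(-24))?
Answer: 14194929393/147466 ≈ 96259.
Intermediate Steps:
j(V) = 1/(-24 + 26/V)
C(O) = -301/147466 (C(O) = -1/(2*(245 - 1*(-24)/(-26 + 24*(-24)))) = -1/(2*(245 - 1*(-24)/(-26 - 576))) = -1/(2*(245 - 1*(-24)/(-602))) = -1/(2*(245 - 1*(-24)*(-1/602))) = -1/(2*(245 - 12/301)) = -1/(2*73733/301) = -½*301/73733 = -301/147466)
C(447) - (-174325 + 78066) = -301/147466 - (-174325 + 78066) = -301/147466 - 1*(-96259) = -301/147466 + 96259 = 14194929393/147466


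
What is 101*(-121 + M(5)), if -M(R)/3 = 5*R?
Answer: -19796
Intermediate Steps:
M(R) = -15*R
101*(-121 + M(5)) = 101*(-121 - 15*5) = 101*(-121 - 75) = 101*(-196) = -19796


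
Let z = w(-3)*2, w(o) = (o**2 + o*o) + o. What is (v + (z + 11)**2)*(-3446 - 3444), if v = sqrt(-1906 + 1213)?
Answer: -11582090 - 20670*I*sqrt(77) ≈ -1.1582e+7 - 1.8138e+5*I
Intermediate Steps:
w(o) = o + 2*o**2 (w(o) = (o**2 + o**2) + o = 2*o**2 + o = o + 2*o**2)
z = 30 (z = -3*(1 + 2*(-3))*2 = -3*(1 - 6)*2 = -3*(-5)*2 = 15*2 = 30)
v = 3*I*sqrt(77) (v = sqrt(-693) = 3*I*sqrt(77) ≈ 26.325*I)
(v + (z + 11)**2)*(-3446 - 3444) = (3*I*sqrt(77) + (30 + 11)**2)*(-3446 - 3444) = (3*I*sqrt(77) + 41**2)*(-6890) = (3*I*sqrt(77) + 1681)*(-6890) = (1681 + 3*I*sqrt(77))*(-6890) = -11582090 - 20670*I*sqrt(77)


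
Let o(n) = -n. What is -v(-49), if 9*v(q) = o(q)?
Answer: -49/9 ≈ -5.4444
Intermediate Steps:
v(q) = -q/9 (v(q) = (-q)/9 = -q/9)
-v(-49) = -(-1)*(-49)/9 = -1*49/9 = -49/9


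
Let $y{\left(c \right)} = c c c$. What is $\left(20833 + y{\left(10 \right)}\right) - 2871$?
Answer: $18962$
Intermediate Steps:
$y{\left(c \right)} = c^{3}$ ($y{\left(c \right)} = c^{2} c = c^{3}$)
$\left(20833 + y{\left(10 \right)}\right) - 2871 = \left(20833 + 10^{3}\right) - 2871 = \left(20833 + 1000\right) - 2871 = 21833 - 2871 = 18962$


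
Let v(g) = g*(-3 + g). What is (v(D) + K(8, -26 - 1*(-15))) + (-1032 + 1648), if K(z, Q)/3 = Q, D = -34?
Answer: 1841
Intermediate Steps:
K(z, Q) = 3*Q
(v(D) + K(8, -26 - 1*(-15))) + (-1032 + 1648) = (-34*(-3 - 34) + 3*(-26 - 1*(-15))) + (-1032 + 1648) = (-34*(-37) + 3*(-26 + 15)) + 616 = (1258 + 3*(-11)) + 616 = (1258 - 33) + 616 = 1225 + 616 = 1841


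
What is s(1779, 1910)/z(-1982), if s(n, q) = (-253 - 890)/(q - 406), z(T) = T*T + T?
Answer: -1143/5905218368 ≈ -1.9356e-7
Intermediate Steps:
z(T) = T + T**2 (z(T) = T**2 + T = T + T**2)
s(n, q) = -1143/(-406 + q)
s(1779, 1910)/z(-1982) = (-1143/(-406 + 1910))/((-1982*(1 - 1982))) = (-1143/1504)/((-1982*(-1981))) = -1143*1/1504/3926342 = -1143/1504*1/3926342 = -1143/5905218368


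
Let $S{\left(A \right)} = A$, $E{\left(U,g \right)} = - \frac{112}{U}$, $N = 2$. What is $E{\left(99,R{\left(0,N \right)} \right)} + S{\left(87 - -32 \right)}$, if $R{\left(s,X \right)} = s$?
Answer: $\frac{11669}{99} \approx 117.87$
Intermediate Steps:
$E{\left(99,R{\left(0,N \right)} \right)} + S{\left(87 - -32 \right)} = - \frac{112}{99} + \left(87 - -32\right) = \left(-112\right) \frac{1}{99} + \left(87 + 32\right) = - \frac{112}{99} + 119 = \frac{11669}{99}$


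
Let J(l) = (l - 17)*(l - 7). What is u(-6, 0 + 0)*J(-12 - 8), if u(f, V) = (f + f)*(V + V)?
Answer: 0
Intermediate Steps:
J(l) = (-17 + l)*(-7 + l)
u(f, V) = 4*V*f (u(f, V) = (2*f)*(2*V) = 4*V*f)
u(-6, 0 + 0)*J(-12 - 8) = (4*(0 + 0)*(-6))*(119 + (-12 - 8)**2 - 24*(-12 - 8)) = (4*0*(-6))*(119 + (-20)**2 - 24*(-20)) = 0*(119 + 400 + 480) = 0*999 = 0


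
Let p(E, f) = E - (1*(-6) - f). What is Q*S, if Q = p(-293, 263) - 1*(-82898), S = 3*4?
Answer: 994488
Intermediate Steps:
p(E, f) = 6 + E + f (p(E, f) = E - (-6 - f) = E + (6 + f) = 6 + E + f)
S = 12
Q = 82874 (Q = (6 - 293 + 263) - 1*(-82898) = -24 + 82898 = 82874)
Q*S = 82874*12 = 994488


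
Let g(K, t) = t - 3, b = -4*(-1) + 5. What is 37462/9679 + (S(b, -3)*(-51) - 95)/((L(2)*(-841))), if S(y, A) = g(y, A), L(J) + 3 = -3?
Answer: 191075521/48840234 ≈ 3.9123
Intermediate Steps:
b = 9 (b = 4 + 5 = 9)
L(J) = -6 (L(J) = -3 - 3 = -6)
g(K, t) = -3 + t
S(y, A) = -3 + A
37462/9679 + (S(b, -3)*(-51) - 95)/((L(2)*(-841))) = 37462/9679 + ((-3 - 3)*(-51) - 95)/((-6*(-841))) = 37462*(1/9679) + (-6*(-51) - 95)/5046 = 37462/9679 + (306 - 95)*(1/5046) = 37462/9679 + 211*(1/5046) = 37462/9679 + 211/5046 = 191075521/48840234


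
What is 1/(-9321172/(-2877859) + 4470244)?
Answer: 2877859/12864741248768 ≈ 2.2370e-7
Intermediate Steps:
1/(-9321172/(-2877859) + 4470244) = 1/(-9321172*(-1/2877859) + 4470244) = 1/(9321172/2877859 + 4470244) = 1/(12864741248768/2877859) = 2877859/12864741248768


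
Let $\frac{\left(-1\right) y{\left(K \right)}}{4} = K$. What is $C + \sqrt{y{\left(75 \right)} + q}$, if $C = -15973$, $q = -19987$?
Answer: $-15973 + i \sqrt{20287} \approx -15973.0 + 142.43 i$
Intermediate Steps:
$y{\left(K \right)} = - 4 K$
$C + \sqrt{y{\left(75 \right)} + q} = -15973 + \sqrt{\left(-4\right) 75 - 19987} = -15973 + \sqrt{-300 - 19987} = -15973 + \sqrt{-20287} = -15973 + i \sqrt{20287}$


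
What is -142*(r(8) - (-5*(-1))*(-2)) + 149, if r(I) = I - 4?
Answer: -1839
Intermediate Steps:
r(I) = -4 + I
-142*(r(8) - (-5*(-1))*(-2)) + 149 = -142*((-4 + 8) - (-5*(-1))*(-2)) + 149 = -142*(4 - 5*(-2)) + 149 = -142*(4 - 1*(-10)) + 149 = -142*(4 + 10) + 149 = -142*14 + 149 = -1988 + 149 = -1839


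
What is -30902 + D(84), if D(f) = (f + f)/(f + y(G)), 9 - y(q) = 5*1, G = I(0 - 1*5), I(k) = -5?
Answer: -339901/11 ≈ -30900.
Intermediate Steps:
G = -5
y(q) = 4 (y(q) = 9 - 5 = 4)
D(f) = 2*f/(4 + f) (D(f) = (f + f)/(f + 4) = (2*f)/(4 + f) = 2*f/(4 + f))
-30902 + D(84) = -30902 + 2*84/(4 + 84) = -30902 + 2*84/88 = -30902 + 2*84*(1/88) = -30902 + 21/11 = -339901/11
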